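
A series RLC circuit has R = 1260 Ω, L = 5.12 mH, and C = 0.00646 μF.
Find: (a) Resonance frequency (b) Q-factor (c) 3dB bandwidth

Step 1 — Resonance: ω₀ = 1/√(LC) = 1/√(0.00512·6.46e-09) = 1.739e+05 rad/s.
Step 2 — f₀ = ω₀/(2π) = 2.767e+04 Hz.
Step 3 — Series Q: Q = ω₀L/R = 1.739e+05·0.00512/1260 = 0.7066.
Step 4 — Bandwidth: Δω = ω₀/Q = 2.461e+05 rad/s; BW = Δω/(2π) = 3.917e+04 Hz.

(a) f₀ = 2.767e+04 Hz  (b) Q = 0.7066  (c) BW = 3.917e+04 Hz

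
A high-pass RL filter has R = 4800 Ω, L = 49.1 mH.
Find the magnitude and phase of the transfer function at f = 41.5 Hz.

Step 1 — Angular frequency: ω = 2π·41.5 = 260.8 rad/s.
Step 2 — Transfer function: H(jω) = jωL/(R + jωL).
Step 3 — Numerator jωL = j·12.8; denominator R + jωL = 4800 + j12.8.
Step 4 — H = 7.114e-06 + j0.002667.
Step 5 — Magnitude: |H| = 0.002667 (-51.5 dB); phase: φ = 89.8°.

|H| = 0.002667 (-51.5 dB), φ = 89.8°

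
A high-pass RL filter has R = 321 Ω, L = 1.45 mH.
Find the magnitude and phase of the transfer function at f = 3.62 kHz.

Step 1 — Angular frequency: ω = 2π·3620 = 2.275e+04 rad/s.
Step 2 — Transfer function: H(jω) = jωL/(R + jωL).
Step 3 — Numerator jωL = j·32.98; denominator R + jωL = 321 + j32.98.
Step 4 — H = 0.01045 + j0.1017.
Step 5 — Magnitude: |H| = 0.1022 (-19.8 dB); phase: φ = 84.1°.

|H| = 0.1022 (-19.8 dB), φ = 84.1°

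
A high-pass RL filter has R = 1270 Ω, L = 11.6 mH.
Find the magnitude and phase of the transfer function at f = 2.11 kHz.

Step 1 — Angular frequency: ω = 2π·2110 = 1.326e+04 rad/s.
Step 2 — Transfer function: H(jω) = jωL/(R + jωL).
Step 3 — Numerator jωL = j·153.8; denominator R + jωL = 1270 + j153.8.
Step 4 — H = 0.01445 + j0.1193.
Step 5 — Magnitude: |H| = 0.1202 (-18.4 dB); phase: φ = 83.1°.

|H| = 0.1202 (-18.4 dB), φ = 83.1°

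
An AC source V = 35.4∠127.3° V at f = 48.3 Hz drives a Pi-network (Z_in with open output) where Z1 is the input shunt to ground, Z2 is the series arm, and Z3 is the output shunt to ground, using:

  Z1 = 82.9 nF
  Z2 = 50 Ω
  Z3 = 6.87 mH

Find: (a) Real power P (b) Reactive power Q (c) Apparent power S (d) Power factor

Step 1 — Angular frequency: ω = 2π·f = 2π·48.3 = 303.5 rad/s.
Step 2 — Component impedances:
  Z1: Z = 1/(jωC) = -j/(ω·C) = 0 - j3.975e+04 Ω
  Z2: Z = R = 50 Ω
  Z3: Z = jωL = j·303.5·0.00687 = 0 + j2.085 Ω
Step 3 — With open output, the series arm Z2 and the output shunt Z3 appear in series to ground: Z2 + Z3 = 50 + j2.085 Ω.
Step 4 — Parallel with input shunt Z1: Z_in = Z1 || (Z2 + Z3) = 50.01 + j2.022 Ω = 50.05∠2.3° Ω.
Step 5 — Source phasor: V = 35.4∠127.3° V = -21.45 + j28.16 V.
Step 6 — Current: I = V / Z = -0.4056 + j0.5795 A = 0.7073∠125.0° A.
Step 7 — Complex power: S = V·I* = 25.02 + j1.012 VA.
Step 8 — Real power: P = Re(S) = 25.02 W.
Step 9 — Reactive power: Q = Im(S) = 1.012 VAR.
Step 10 — Apparent power: |S| = 25.04 VA.
Step 11 — Power factor: PF = P/|S| = 0.9992 (lagging).

(a) P = 25.02 W  (b) Q = 1.012 VAR  (c) S = 25.04 VA  (d) PF = 0.9992 (lagging)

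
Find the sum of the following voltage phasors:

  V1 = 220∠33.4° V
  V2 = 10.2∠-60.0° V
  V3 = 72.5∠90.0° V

Step 1 — Convert each phasor to rectangular form:
  V1 = 220·(cos(33.4°) + j·sin(33.4°)) = 183.7 + j121.1 V
  V2 = 10.2·(cos(-60.0°) + j·sin(-60.0°)) = 5.1 - j8.833 V
  V3 = 72.5·(cos(90.0°) + j·sin(90.0°)) = 0 + j72.5 V
Step 2 — Sum components: V_total = 188.8 + j184.8 V.
Step 3 — Convert to polar: |V_total| = 264.1 V, ∠V_total = 44.4°.

V_total = 264.1∠44.4° V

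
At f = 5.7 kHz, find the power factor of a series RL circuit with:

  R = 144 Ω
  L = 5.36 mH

Step 1 — Angular frequency: ω = 2π·f = 2π·5700 = 3.581e+04 rad/s.
Step 2 — Component impedances:
  R: Z = R = 144 Ω
  L: Z = jωL = j·3.581e+04·0.00536 = 0 + j192 Ω
Step 3 — Series combination: Z_total = R + L = 144 + j192 Ω = 240∠53.1° Ω.
Step 4 — Power factor: PF = cos(φ) = Re(Z)/|Z| = 144/239.97 = 0.6001.
Step 5 — Type: Im(Z) = 192 ⇒ lagging (phase φ = 53.1°).

PF = 0.6001 (lagging, φ = 53.1°)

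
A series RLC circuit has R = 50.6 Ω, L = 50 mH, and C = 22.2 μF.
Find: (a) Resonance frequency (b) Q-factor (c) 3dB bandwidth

Step 1 — Resonance: ω₀ = 1/√(LC) = 1/√(0.05·2.22e-05) = 949.2 rad/s.
Step 2 — f₀ = ω₀/(2π) = 151.1 Hz.
Step 3 — Series Q: Q = ω₀L/R = 949.2·0.05/50.6 = 0.9379.
Step 4 — Bandwidth: Δω = ω₀/Q = 1012 rad/s; BW = Δω/(2π) = 161.1 Hz.

(a) f₀ = 151.1 Hz  (b) Q = 0.9379  (c) BW = 161.1 Hz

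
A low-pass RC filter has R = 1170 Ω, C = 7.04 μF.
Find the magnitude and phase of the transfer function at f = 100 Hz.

Step 1 — Angular frequency: ω = 2π·100 = 628.3 rad/s.
Step 2 — Transfer function: H(jω) = 1/(1 + jωRC).
Step 3 — Denominator: 1 + jωRC = 1 + j·628.3·1170·7.04e-06 = 1 + j5.175.
Step 4 — H = 0.03599 - j0.1863.
Step 5 — Magnitude: |H| = 0.1897 (-14.4 dB); phase: φ = -79.1°.

|H| = 0.1897 (-14.4 dB), φ = -79.1°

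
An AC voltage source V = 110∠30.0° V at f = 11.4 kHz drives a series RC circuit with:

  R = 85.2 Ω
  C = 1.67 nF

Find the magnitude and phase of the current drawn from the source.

Step 1 — Angular frequency: ω = 2π·f = 2π·1.14e+04 = 7.163e+04 rad/s.
Step 2 — Component impedances:
  R: Z = R = 85.2 Ω
  C: Z = 1/(jωC) = -j/(ω·C) = 0 - j8360 Ω
Step 3 — Series combination: Z_total = R + C = 85.2 - j8360 Ω = 8360∠-89.4° Ω.
Step 4 — Source phasor: V = 110∠30.0° V = 95.26 + j55 V.
Step 5 — Ohm's law: I = V / Z_total = (95.26 + j55) / (85.2 - j8360) = -0.006462 + j0.01146 A.
Step 6 — Convert to polar: |I| = 0.01316 A, ∠I = 119.4°.

I = 0.01316∠119.4° A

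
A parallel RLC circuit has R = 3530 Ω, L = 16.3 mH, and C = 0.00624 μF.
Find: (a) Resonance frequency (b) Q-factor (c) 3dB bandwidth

Step 1 — Resonance: ω₀ = 1/√(LC) = 1/√(0.0163·6.24e-09) = 9.915e+04 rad/s.
Step 2 — f₀ = ω₀/(2π) = 1.578e+04 Hz.
Step 3 — Parallel Q: Q = R/(ω₀L) = 3530/(9.915e+04·0.0163) = 2.184.
Step 4 — Bandwidth: Δω = ω₀/Q = 4.54e+04 rad/s; BW = Δω/(2π) = 7225 Hz.

(a) f₀ = 1.578e+04 Hz  (b) Q = 2.184  (c) BW = 7225 Hz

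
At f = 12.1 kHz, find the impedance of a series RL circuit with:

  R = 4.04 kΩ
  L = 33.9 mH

Step 1 — Angular frequency: ω = 2π·f = 2π·1.21e+04 = 7.603e+04 rad/s.
Step 2 — Component impedances:
  R: Z = R = 4040 Ω
  L: Z = jωL = j·7.603e+04·0.0339 = 0 + j2577 Ω
Step 3 — Series combination: Z_total = R + L = 4040 + j2577 Ω = 4792∠32.5° Ω.

Z = 4040 + j2577 Ω = 4792∠32.5° Ω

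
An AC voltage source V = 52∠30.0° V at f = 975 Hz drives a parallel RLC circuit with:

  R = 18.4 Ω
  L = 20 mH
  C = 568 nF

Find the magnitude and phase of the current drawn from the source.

Step 1 — Angular frequency: ω = 2π·f = 2π·975 = 6126 rad/s.
Step 2 — Component impedances:
  R: Z = R = 18.4 Ω
  L: Z = jωL = j·6126·0.02 = 0 + j122.5 Ω
  C: Z = 1/(jωC) = -j/(ω·C) = 0 - j287.4 Ω
Step 3 — Parallel combination: 1/Z_total = 1/R + 1/L + 1/C; Z_total = 18.26 + j1.574 Ω = 18.33∠4.9° Ω.
Step 4 — Source phasor: V = 52∠30.0° V = 45.03 + j26 V.
Step 5 — Ohm's law: I = V / Z_total = (45.03 + j26) / (18.26 + j1.574) = 2.569 + j1.202 A.
Step 6 — Convert to polar: |I| = 2.837 A, ∠I = 25.1°.

I = 2.837∠25.1° A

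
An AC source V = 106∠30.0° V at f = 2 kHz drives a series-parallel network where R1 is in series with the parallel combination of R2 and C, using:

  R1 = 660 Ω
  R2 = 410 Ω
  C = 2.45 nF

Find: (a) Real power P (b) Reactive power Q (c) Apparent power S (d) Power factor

Step 1 — Angular frequency: ω = 2π·f = 2π·2000 = 1.257e+04 rad/s.
Step 2 — Component impedances:
  R1: Z = R = 660 Ω
  R2: Z = R = 410 Ω
  C: Z = 1/(jωC) = -j/(ω·C) = 0 - j3.248e+04 Ω
Step 3 — Parallel branch: R2 || C = 1/(1/R2 + 1/C) = 409.9 - j5.175 Ω.
Step 4 — Series with R1: Z_total = R1 + (R2 || C) = 1070 - j5.175 Ω = 1070∠-0.3° Ω.
Step 5 — Source phasor: V = 106∠30.0° V = 91.8 + j53 V.
Step 6 — Current: I = V / Z = 0.08556 + j0.04995 A = 0.09907∠30.3° A.
Step 7 — Complex power: S = V·I* = 10.5 - j0.05079 VA.
Step 8 — Real power: P = Re(S) = 10.5 W.
Step 9 — Reactive power: Q = Im(S) = -0.05079 VAR.
Step 10 — Apparent power: |S| = 10.5 VA.
Step 11 — Power factor: PF = P/|S| = 1 (leading).

(a) P = 10.5 W  (b) Q = -0.05079 VAR  (c) S = 10.5 VA  (d) PF = 1 (leading)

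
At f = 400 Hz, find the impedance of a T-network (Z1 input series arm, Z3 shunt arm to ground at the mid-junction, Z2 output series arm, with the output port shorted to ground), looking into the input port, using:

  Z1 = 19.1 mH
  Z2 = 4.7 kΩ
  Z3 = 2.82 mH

Step 1 — Angular frequency: ω = 2π·f = 2π·400 = 2513 rad/s.
Step 2 — Component impedances:
  Z1: Z = jωL = j·2513·0.0191 = 0 + j48 Ω
  Z2: Z = R = 4700 Ω
  Z3: Z = jωL = j·2513·0.00282 = 0 + j7.087 Ω
Step 3 — With the output port shorted to ground, the output series arm Z2 runs from the junction to ground; the shunt arm Z3 also runs from the junction to ground. They appear in parallel: Z3 || Z2 = 0.01069 + j7.087 Ω.
Step 4 — Series with input arm Z1: Z_in = Z1 + (Z3 || Z2) = 0.01069 + j55.09 Ω = 55.09∠90.0° Ω.

Z = 0.01069 + j55.09 Ω = 55.09∠90.0° Ω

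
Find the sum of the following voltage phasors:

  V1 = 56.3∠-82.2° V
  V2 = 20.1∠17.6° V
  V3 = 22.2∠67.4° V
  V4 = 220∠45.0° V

Step 1 — Convert each phasor to rectangular form:
  V1 = 56.3·(cos(-82.2°) + j·sin(-82.2°)) = 7.641 - j55.78 V
  V2 = 20.1·(cos(17.6°) + j·sin(17.6°)) = 19.16 + j6.078 V
  V3 = 22.2·(cos(67.4°) + j·sin(67.4°)) = 8.531 + j20.5 V
  V4 = 220·(cos(45.0°) + j·sin(45.0°)) = 155.6 + j155.6 V
Step 2 — Sum components: V_total = 190.9 + j126.4 V.
Step 3 — Convert to polar: |V_total| = 228.9 V, ∠V_total = 33.5°.

V_total = 228.9∠33.5° V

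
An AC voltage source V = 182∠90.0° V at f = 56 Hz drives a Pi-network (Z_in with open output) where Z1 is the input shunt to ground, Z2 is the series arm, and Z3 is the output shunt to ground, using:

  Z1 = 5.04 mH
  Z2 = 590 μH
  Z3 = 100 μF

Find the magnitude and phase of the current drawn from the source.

Step 1 — Angular frequency: ω = 2π·f = 2π·56 = 351.9 rad/s.
Step 2 — Component impedances:
  Z1: Z = jωL = j·351.9·0.00504 = 0 + j1.773 Ω
  Z2: Z = jωL = j·351.9·0.00059 = 0 + j0.2076 Ω
  Z3: Z = 1/(jωC) = -j/(ω·C) = 0 - j28.42 Ω
Step 3 — With open output, the series arm Z2 and the output shunt Z3 appear in series to ground: Z2 + Z3 = 0 - j28.21 Ω.
Step 4 — Parallel with input shunt Z1: Z_in = Z1 || (Z2 + Z3) = 0 + j1.892 Ω = 1.892∠90.0° Ω.
Step 5 — Source phasor: V = 182∠90.0° V = 0 + j182 V.
Step 6 — Ohm's law: I = V / Z_total = (0 + j182) / (0 + j1.892) = 96.18 A.
Step 7 — Convert to polar: |I| = 96.18 A, ∠I = -0.0°.

I = 96.18∠-0.0° A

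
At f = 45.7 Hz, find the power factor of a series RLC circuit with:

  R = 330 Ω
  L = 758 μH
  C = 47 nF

Step 1 — Angular frequency: ω = 2π·f = 2π·45.7 = 287.1 rad/s.
Step 2 — Component impedances:
  R: Z = R = 330 Ω
  L: Z = jωL = j·287.1·0.000758 = 0 + j0.2177 Ω
  C: Z = 1/(jωC) = -j/(ω·C) = 0 - j7.41e+04 Ω
Step 3 — Series combination: Z_total = R + L + C = 330 - j7.41e+04 Ω = 7.41e+04∠-89.7° Ω.
Step 4 — Power factor: PF = cos(φ) = Re(Z)/|Z| = 330/74098 = 0.004454.
Step 5 — Type: Im(Z) = -7.41e+04 ⇒ leading (phase φ = -89.7°).

PF = 0.004454 (leading, φ = -89.7°)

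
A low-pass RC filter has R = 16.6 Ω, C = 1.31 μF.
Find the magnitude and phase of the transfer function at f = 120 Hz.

Step 1 — Angular frequency: ω = 2π·120 = 754 rad/s.
Step 2 — Transfer function: H(jω) = 1/(1 + jωRC).
Step 3 — Denominator: 1 + jωRC = 1 + j·754·16.6·1.31e-06 = 1 + j0.0164.
Step 4 — H = 0.9997 - j0.01639.
Step 5 — Magnitude: |H| = 0.9999 (-0.0 dB); phase: φ = -0.9°.

|H| = 0.9999 (-0.0 dB), φ = -0.9°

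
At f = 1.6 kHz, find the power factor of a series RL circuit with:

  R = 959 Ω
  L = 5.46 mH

Step 1 — Angular frequency: ω = 2π·f = 2π·1600 = 1.005e+04 rad/s.
Step 2 — Component impedances:
  R: Z = R = 959 Ω
  L: Z = jωL = j·1.005e+04·0.00546 = 0 + j54.89 Ω
Step 3 — Series combination: Z_total = R + L = 959 + j54.89 Ω = 960.6∠3.3° Ω.
Step 4 — Power factor: PF = cos(φ) = Re(Z)/|Z| = 959/960.57 = 0.9984.
Step 5 — Type: Im(Z) = 54.89 ⇒ lagging (phase φ = 3.3°).

PF = 0.9984 (lagging, φ = 3.3°)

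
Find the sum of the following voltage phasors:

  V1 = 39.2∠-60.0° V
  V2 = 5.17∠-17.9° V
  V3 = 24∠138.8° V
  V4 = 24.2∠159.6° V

Step 1 — Convert each phasor to rectangular form:
  V1 = 39.2·(cos(-60.0°) + j·sin(-60.0°)) = 19.6 - j33.95 V
  V2 = 5.17·(cos(-17.9°) + j·sin(-17.9°)) = 4.92 - j1.589 V
  V3 = 24·(cos(138.8°) + j·sin(138.8°)) = -18.06 + j15.81 V
  V4 = 24.2·(cos(159.6°) + j·sin(159.6°)) = -22.68 + j8.435 V
Step 2 — Sum components: V_total = -16.22 - j11.29 V.
Step 3 — Convert to polar: |V_total| = 19.76 V, ∠V_total = -145.2°.

V_total = 19.76∠-145.2° V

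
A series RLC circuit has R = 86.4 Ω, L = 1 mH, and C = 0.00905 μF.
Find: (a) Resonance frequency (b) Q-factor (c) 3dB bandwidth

Step 1 — Resonance condition Im(Z)=0 gives ω₀ = 1/√(LC).
Step 2 — ω₀ = 1/√(0.001·9.05e-09) = 3.324e+05 rad/s.
Step 3 — f₀ = ω₀/(2π) = 5.29e+04 Hz.
Step 4 — Series Q: Q = ω₀L/R = 3.324e+05·0.001/86.4 = 3.847.
Step 5 — 3dB bandwidth: Δω = ω₀/Q = 8.64e+04 rad/s; BW = Δω/(2π) = 1.375e+04 Hz.

(a) f₀ = 5.29e+04 Hz  (b) Q = 3.847  (c) BW = 1.375e+04 Hz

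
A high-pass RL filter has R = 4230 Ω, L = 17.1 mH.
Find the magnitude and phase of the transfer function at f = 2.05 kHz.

Step 1 — Angular frequency: ω = 2π·2050 = 1.288e+04 rad/s.
Step 2 — Transfer function: H(jω) = jωL/(R + jωL).
Step 3 — Numerator jωL = j·220.3; denominator R + jωL = 4230 + j220.3.
Step 4 — H = 0.002704 + j0.05193.
Step 5 — Magnitude: |H| = 0.052 (-25.7 dB); phase: φ = 87.0°.

|H| = 0.052 (-25.7 dB), φ = 87.0°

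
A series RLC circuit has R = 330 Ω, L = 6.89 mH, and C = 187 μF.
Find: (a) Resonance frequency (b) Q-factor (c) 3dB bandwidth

Step 1 — Resonance: ω₀ = 1/√(LC) = 1/√(0.00689·0.000187) = 881 rad/s.
Step 2 — f₀ = ω₀/(2π) = 140.2 Hz.
Step 3 — Series Q: Q = ω₀L/R = 881·0.00689/330 = 0.01839.
Step 4 — Bandwidth: Δω = ω₀/Q = 4.79e+04 rad/s; BW = Δω/(2π) = 7623 Hz.

(a) f₀ = 140.2 Hz  (b) Q = 0.01839  (c) BW = 7623 Hz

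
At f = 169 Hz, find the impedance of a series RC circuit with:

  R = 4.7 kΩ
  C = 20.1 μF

Step 1 — Angular frequency: ω = 2π·f = 2π·169 = 1062 rad/s.
Step 2 — Component impedances:
  R: Z = R = 4700 Ω
  C: Z = 1/(jωC) = -j/(ω·C) = 0 - j46.85 Ω
Step 3 — Series combination: Z_total = R + C = 4700 - j46.85 Ω = 4700∠-0.6° Ω.

Z = 4700 - j46.85 Ω = 4700∠-0.6° Ω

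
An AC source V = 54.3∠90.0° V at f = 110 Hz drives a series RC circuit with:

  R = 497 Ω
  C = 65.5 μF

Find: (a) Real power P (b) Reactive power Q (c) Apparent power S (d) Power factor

Step 1 — Angular frequency: ω = 2π·f = 2π·110 = 691.2 rad/s.
Step 2 — Component impedances:
  R: Z = R = 497 Ω
  C: Z = 1/(jωC) = -j/(ω·C) = 0 - j22.09 Ω
Step 3 — Series combination: Z_total = R + C = 497 - j22.09 Ω = 497.5∠-2.5° Ω.
Step 4 — Source phasor: V = 54.3∠90.0° V = 0 + j54.3 V.
Step 5 — Current: I = V / Z = -0.004846 + j0.109 A = 0.1091∠92.5° A.
Step 6 — Complex power: S = V·I* = 5.921 - j0.2632 VA.
Step 7 — Real power: P = Re(S) = 5.921 W.
Step 8 — Reactive power: Q = Im(S) = -0.2632 VAR.
Step 9 — Apparent power: |S| = 5.927 VA.
Step 10 — Power factor: PF = P/|S| = 0.999 (leading).

(a) P = 5.921 W  (b) Q = -0.2632 VAR  (c) S = 5.927 VA  (d) PF = 0.999 (leading)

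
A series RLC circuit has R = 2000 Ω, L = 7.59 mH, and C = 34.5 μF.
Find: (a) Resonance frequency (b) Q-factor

Step 1 — Resonance condition Im(Z)=0 gives ω₀ = 1/√(LC).
Step 2 — ω₀ = 1/√(0.00759·3.45e-05) = 1954 rad/s.
Step 3 — f₀ = ω₀/(2π) = 311 Hz.
Step 4 — Series Q: Q = ω₀L/R = 1954·0.00759/2000 = 0.007416.

(a) f₀ = 311 Hz  (b) Q = 0.007416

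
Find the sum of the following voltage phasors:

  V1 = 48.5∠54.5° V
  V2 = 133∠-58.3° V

Step 1 — Convert each phasor to rectangular form:
  V1 = 48.5·(cos(54.5°) + j·sin(54.5°)) = 28.16 + j39.48 V
  V2 = 133·(cos(-58.3°) + j·sin(-58.3°)) = 69.89 - j113.2 V
Step 2 — Sum components: V_total = 98.05 - j73.67 V.
Step 3 — Convert to polar: |V_total| = 122.6 V, ∠V_total = -36.9°.

V_total = 122.6∠-36.9° V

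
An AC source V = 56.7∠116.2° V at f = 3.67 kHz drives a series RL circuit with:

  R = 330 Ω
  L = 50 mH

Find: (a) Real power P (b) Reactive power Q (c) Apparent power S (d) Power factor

Step 1 — Angular frequency: ω = 2π·f = 2π·3670 = 2.306e+04 rad/s.
Step 2 — Component impedances:
  R: Z = R = 330 Ω
  L: Z = jωL = j·2.306e+04·0.05 = 0 + j1153 Ω
Step 3 — Series combination: Z_total = R + L = 330 + j1153 Ω = 1199∠74.0° Ω.
Step 4 — Source phasor: V = 56.7∠116.2° V = -25.03 + j50.87 V.
Step 5 — Current: I = V / Z = 0.03504 + j0.03174 A = 0.04728∠42.2° A.
Step 6 — Complex power: S = V·I* = 0.7377 + j2.577 VA.
Step 7 — Real power: P = Re(S) = 0.7377 W.
Step 8 — Reactive power: Q = Im(S) = 2.577 VAR.
Step 9 — Apparent power: |S| = 2.681 VA.
Step 10 — Power factor: PF = P/|S| = 0.2752 (lagging).

(a) P = 0.7377 W  (b) Q = 2.577 VAR  (c) S = 2.681 VA  (d) PF = 0.2752 (lagging)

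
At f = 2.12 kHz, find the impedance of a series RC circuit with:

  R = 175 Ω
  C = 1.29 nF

Step 1 — Angular frequency: ω = 2π·f = 2π·2120 = 1.332e+04 rad/s.
Step 2 — Component impedances:
  R: Z = R = 175 Ω
  C: Z = 1/(jωC) = -j/(ω·C) = 0 - j5.82e+04 Ω
Step 3 — Series combination: Z_total = R + C = 175 - j5.82e+04 Ω = 5.82e+04∠-89.8° Ω.

Z = 175 - j5.82e+04 Ω = 5.82e+04∠-89.8° Ω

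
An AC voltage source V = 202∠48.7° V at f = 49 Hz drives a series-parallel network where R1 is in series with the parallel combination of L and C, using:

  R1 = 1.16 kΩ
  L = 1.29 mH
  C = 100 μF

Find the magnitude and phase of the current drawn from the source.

Step 1 — Angular frequency: ω = 2π·f = 2π·49 = 307.9 rad/s.
Step 2 — Component impedances:
  R1: Z = R = 1160 Ω
  L: Z = jωL = j·307.9·0.00129 = 0 + j0.3972 Ω
  C: Z = 1/(jωC) = -j/(ω·C) = 0 - j32.48 Ω
Step 3 — Parallel branch: L || C = 1/(1/L + 1/C) = 0 + j0.4021 Ω.
Step 4 — Series with R1: Z_total = R1 + (L || C) = 1160 + j0.4021 Ω = 1160∠0.0° Ω.
Step 5 — Source phasor: V = 202∠48.7° V = 133.3 + j151.8 V.
Step 6 — Ohm's law: I = V / Z_total = (133.3 + j151.8) / (1160 + j0.4021) = 0.115 + j0.1308 A.
Step 7 — Convert to polar: |I| = 0.1741 A, ∠I = 48.7°.

I = 0.1741∠48.7° A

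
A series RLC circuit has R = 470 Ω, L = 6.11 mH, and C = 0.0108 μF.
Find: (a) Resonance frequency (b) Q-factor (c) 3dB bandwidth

Step 1 — Resonance: ω₀ = 1/√(LC) = 1/√(0.00611·1.08e-08) = 1.231e+05 rad/s.
Step 2 — f₀ = ω₀/(2π) = 1.959e+04 Hz.
Step 3 — Series Q: Q = ω₀L/R = 1.231e+05·0.00611/470 = 1.6.
Step 4 — Bandwidth: Δω = ω₀/Q = 7.692e+04 rad/s; BW = Δω/(2π) = 1.224e+04 Hz.

(a) f₀ = 1.959e+04 Hz  (b) Q = 1.6  (c) BW = 1.224e+04 Hz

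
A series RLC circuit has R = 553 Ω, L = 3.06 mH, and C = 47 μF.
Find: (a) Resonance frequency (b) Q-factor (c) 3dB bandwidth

Step 1 — Resonance: ω₀ = 1/√(LC) = 1/√(0.00306·4.7e-05) = 2637 rad/s.
Step 2 — f₀ = ω₀/(2π) = 419.7 Hz.
Step 3 — Series Q: Q = ω₀L/R = 2637·0.00306/553 = 0.01459.
Step 4 — Bandwidth: Δω = ω₀/Q = 1.807e+05 rad/s; BW = Δω/(2π) = 2.876e+04 Hz.

(a) f₀ = 419.7 Hz  (b) Q = 0.01459  (c) BW = 2.876e+04 Hz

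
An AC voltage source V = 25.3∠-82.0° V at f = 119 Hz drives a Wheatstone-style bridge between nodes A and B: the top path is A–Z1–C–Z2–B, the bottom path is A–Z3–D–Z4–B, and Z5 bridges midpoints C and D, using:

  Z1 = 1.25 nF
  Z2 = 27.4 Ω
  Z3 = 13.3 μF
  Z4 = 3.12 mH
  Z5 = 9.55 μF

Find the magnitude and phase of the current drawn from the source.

Step 1 — Angular frequency: ω = 2π·f = 2π·119 = 747.7 rad/s.
Step 2 — Component impedances:
  Z1: Z = 1/(jωC) = -j/(ω·C) = 0 - j1.07e+06 Ω
  Z2: Z = R = 27.4 Ω
  Z3: Z = 1/(jωC) = -j/(ω·C) = 0 - j100.6 Ω
  Z4: Z = jωL = j·747.7·0.00312 = 0 + j2.333 Ω
  Z5: Z = 1/(jωC) = -j/(ω·C) = 0 - j140 Ω
Step 3 — Bridge requires nodal analysis (the Z5 bridge couples midpoints C and D, so the two paths cannot be reduced to a simple series/parallel combination). Setting node B to ground and injecting 1 A at node A, the 3-node admittance system at A, C, D solves to V_A = Z_AB = 0.00748 - j98.18 Ω = 98.18∠-90.0° Ω.
Step 4 — Source phasor: V = 25.3∠-82.0° V = 3.521 - j25.05 V.
Step 5 — Ohm's law: I = V / Z_total = (3.521 - j25.05) / (0.00748 - j98.18) = 0.2552 + j0.03584 A.
Step 6 — Convert to polar: |I| = 0.2577 A, ∠I = 8.0°.

I = 0.2577∠8.0° A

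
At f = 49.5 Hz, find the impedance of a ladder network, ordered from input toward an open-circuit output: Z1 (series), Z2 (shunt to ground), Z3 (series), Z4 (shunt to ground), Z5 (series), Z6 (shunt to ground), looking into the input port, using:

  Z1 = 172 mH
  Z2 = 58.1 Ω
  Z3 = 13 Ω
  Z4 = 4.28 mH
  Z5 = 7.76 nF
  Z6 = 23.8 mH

Step 1 — Angular frequency: ω = 2π·f = 2π·49.5 = 311 rad/s.
Step 2 — Component impedances:
  Z1: Z = jωL = j·311·0.172 = 0 + j53.5 Ω
  Z2: Z = R = 58.1 Ω
  Z3: Z = R = 13 Ω
  Z4: Z = jωL = j·311·0.00428 = 0 + j1.331 Ω
  Z5: Z = 1/(jωC) = -j/(ω·C) = 0 - j4.143e+05 Ω
  Z6: Z = jωL = j·311·0.0238 = 0 + j7.402 Ω
Step 3 — Ladder network (open output): work backward from the far end, alternating series and parallel combinations. Z_in = 10.64 + j54.38 Ω = 55.41∠78.9° Ω.

Z = 10.64 + j54.38 Ω = 55.41∠78.9° Ω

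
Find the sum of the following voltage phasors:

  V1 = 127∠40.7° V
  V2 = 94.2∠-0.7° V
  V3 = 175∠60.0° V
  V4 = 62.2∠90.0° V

Step 1 — Convert each phasor to rectangular form:
  V1 = 127·(cos(40.7°) + j·sin(40.7°)) = 96.28 + j82.82 V
  V2 = 94.2·(cos(-0.7°) + j·sin(-0.7°)) = 94.19 - j1.151 V
  V3 = 175·(cos(60.0°) + j·sin(60.0°)) = 87.5 + j151.6 V
  V4 = 62.2·(cos(90.0°) + j·sin(90.0°)) = 0 + j62.2 V
Step 2 — Sum components: V_total = 278 + j295.4 V.
Step 3 — Convert to polar: |V_total| = 405.6 V, ∠V_total = 46.7°.

V_total = 405.6∠46.7° V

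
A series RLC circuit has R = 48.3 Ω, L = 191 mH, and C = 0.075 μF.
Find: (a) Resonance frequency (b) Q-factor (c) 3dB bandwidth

Step 1 — Resonance condition Im(Z)=0 gives ω₀ = 1/√(LC).
Step 2 — ω₀ = 1/√(0.191·7.5e-08) = 8355 rad/s.
Step 3 — f₀ = ω₀/(2π) = 1330 Hz.
Step 4 — Series Q: Q = ω₀L/R = 8355·0.191/48.3 = 33.04.
Step 5 — 3dB bandwidth: Δω = ω₀/Q = 252.9 rad/s; BW = Δω/(2π) = 40.25 Hz.

(a) f₀ = 1330 Hz  (b) Q = 33.04  (c) BW = 40.25 Hz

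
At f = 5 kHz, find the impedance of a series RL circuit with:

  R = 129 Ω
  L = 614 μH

Step 1 — Angular frequency: ω = 2π·f = 2π·5000 = 3.142e+04 rad/s.
Step 2 — Component impedances:
  R: Z = R = 129 Ω
  L: Z = jωL = j·3.142e+04·0.000614 = 0 + j19.29 Ω
Step 3 — Series combination: Z_total = R + L = 129 + j19.29 Ω = 130.4∠8.5° Ω.

Z = 129 + j19.29 Ω = 130.4∠8.5° Ω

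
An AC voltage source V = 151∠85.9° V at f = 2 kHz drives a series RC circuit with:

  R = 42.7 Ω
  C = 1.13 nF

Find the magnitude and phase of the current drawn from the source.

Step 1 — Angular frequency: ω = 2π·f = 2π·2000 = 1.257e+04 rad/s.
Step 2 — Component impedances:
  R: Z = R = 42.7 Ω
  C: Z = 1/(jωC) = -j/(ω·C) = 0 - j7.042e+04 Ω
Step 3 — Series combination: Z_total = R + C = 42.7 - j7.042e+04 Ω = 7.042e+04∠-90.0° Ω.
Step 4 — Source phasor: V = 151∠85.9° V = 10.8 + j150.6 V.
Step 5 — Ohm's law: I = V / Z_total = (10.8 + j150.6) / (42.7 - j7.042e+04) = -0.002139 + j0.0001546 A.
Step 6 — Convert to polar: |I| = 0.002144 A, ∠I = 175.9°.

I = 0.002144∠175.9° A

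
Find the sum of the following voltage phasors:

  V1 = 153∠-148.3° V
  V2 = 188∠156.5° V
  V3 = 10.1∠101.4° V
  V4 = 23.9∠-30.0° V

Step 1 — Convert each phasor to rectangular form:
  V1 = 153·(cos(-148.3°) + j·sin(-148.3°)) = -130.2 - j80.4 V
  V2 = 188·(cos(156.5°) + j·sin(156.5°)) = -172.4 + j74.96 V
  V3 = 10.1·(cos(101.4°) + j·sin(101.4°)) = -1.996 + j9.901 V
  V4 = 23.9·(cos(-30.0°) + j·sin(-30.0°)) = 20.7 - j11.95 V
Step 2 — Sum components: V_total = -283.9 - j7.482 V.
Step 3 — Convert to polar: |V_total| = 284 V, ∠V_total = -178.5°.

V_total = 284∠-178.5° V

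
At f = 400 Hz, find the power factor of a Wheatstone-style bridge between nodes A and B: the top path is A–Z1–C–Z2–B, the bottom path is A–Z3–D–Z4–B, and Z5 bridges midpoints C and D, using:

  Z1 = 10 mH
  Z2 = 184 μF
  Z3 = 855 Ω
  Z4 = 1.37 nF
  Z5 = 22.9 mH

Step 1 — Angular frequency: ω = 2π·f = 2π·400 = 2513 rad/s.
Step 2 — Component impedances:
  Z1: Z = jωL = j·2513·0.01 = 0 + j25.13 Ω
  Z2: Z = 1/(jωC) = -j/(ω·C) = 0 - j2.162 Ω
  Z3: Z = R = 855 Ω
  Z4: Z = 1/(jωC) = -j/(ω·C) = 0 - j2.904e+05 Ω
  Z5: Z = jωL = j·2513·0.0229 = 0 + j57.55 Ω
Step 3 — Bridge requires nodal analysis (the Z5 bridge couples midpoints C and D, so the two paths cannot be reduced to a simple series/parallel combination). Setting node B to ground and injecting 1 A at node A, the 3-node admittance system at A, C, D solves to V_A = Z_AB = 0.732 + j22.9 Ω = 22.91∠88.2° Ω.
Step 4 — Power factor: PF = cos(φ) = Re(Z)/|Z| = 0.732/22.91 = 0.03195.
Step 5 — Type: Im(Z) = 22.9 ⇒ lagging (phase φ = 88.2°).

PF = 0.03195 (lagging, φ = 88.2°)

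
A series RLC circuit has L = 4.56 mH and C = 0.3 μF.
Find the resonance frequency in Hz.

Step 1 — Resonance condition Im(Z)=0 gives ω₀ = 1/√(LC).
Step 2 — ω₀ = 1/√(0.00456·3e-07) = 2.704e+04 rad/s.
Step 3 — f₀ = ω₀/(2π) = 4303 Hz.

f₀ = 4303 Hz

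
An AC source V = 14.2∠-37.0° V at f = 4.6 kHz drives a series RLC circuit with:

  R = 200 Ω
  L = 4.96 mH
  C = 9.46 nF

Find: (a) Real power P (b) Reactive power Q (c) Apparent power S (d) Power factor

Step 1 — Angular frequency: ω = 2π·f = 2π·4600 = 2.89e+04 rad/s.
Step 2 — Component impedances:
  R: Z = R = 200 Ω
  L: Z = jωL = j·2.89e+04·0.00496 = 0 + j143.4 Ω
  C: Z = 1/(jωC) = -j/(ω·C) = 0 - j3657 Ω
Step 3 — Series combination: Z_total = R + L + C = 200 - j3514 Ω = 3520∠-86.7° Ω.
Step 4 — Source phasor: V = 14.2∠-37.0° V = 11.34 - j8.546 V.
Step 5 — Current: I = V / Z = 0.002607 + j0.003079 A = 0.004034∠49.7° A.
Step 6 — Complex power: S = V·I* = 0.003255 - j0.0572 VA.
Step 7 — Real power: P = Re(S) = 0.003255 W.
Step 8 — Reactive power: Q = Im(S) = -0.0572 VAR.
Step 9 — Apparent power: |S| = 0.05729 VA.
Step 10 — Power factor: PF = P/|S| = 0.05682 (leading).

(a) P = 0.003255 W  (b) Q = -0.0572 VAR  (c) S = 0.05729 VA  (d) PF = 0.05682 (leading)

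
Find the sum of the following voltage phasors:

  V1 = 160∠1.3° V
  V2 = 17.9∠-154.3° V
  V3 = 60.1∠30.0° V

Step 1 — Convert each phasor to rectangular form:
  V1 = 160·(cos(1.3°) + j·sin(1.3°)) = 160 + j3.63 V
  V2 = 17.9·(cos(-154.3°) + j·sin(-154.3°)) = -16.13 - j7.762 V
  V3 = 60.1·(cos(30.0°) + j·sin(30.0°)) = 52.05 + j30.05 V
Step 2 — Sum components: V_total = 195.9 + j25.92 V.
Step 3 — Convert to polar: |V_total| = 197.6 V, ∠V_total = 7.5°.

V_total = 197.6∠7.5° V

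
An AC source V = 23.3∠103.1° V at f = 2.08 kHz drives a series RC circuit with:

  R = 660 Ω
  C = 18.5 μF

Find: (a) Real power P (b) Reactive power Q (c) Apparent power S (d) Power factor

Step 1 — Angular frequency: ω = 2π·f = 2π·2080 = 1.307e+04 rad/s.
Step 2 — Component impedances:
  R: Z = R = 660 Ω
  C: Z = 1/(jωC) = -j/(ω·C) = 0 - j4.136 Ω
Step 3 — Series combination: Z_total = R + C = 660 - j4.136 Ω = 660∠-0.4° Ω.
Step 4 — Source phasor: V = 23.3∠103.1° V = -5.281 + j22.69 V.
Step 5 — Current: I = V / Z = -0.008217 + j0.03433 A = 0.0353∠103.5° A.
Step 6 — Complex power: S = V·I* = 0.8225 - j0.005155 VA.
Step 7 — Real power: P = Re(S) = 0.8225 W.
Step 8 — Reactive power: Q = Im(S) = -0.005155 VAR.
Step 9 — Apparent power: |S| = 0.8225 VA.
Step 10 — Power factor: PF = P/|S| = 1 (leading).

(a) P = 0.8225 W  (b) Q = -0.005155 VAR  (c) S = 0.8225 VA  (d) PF = 1 (leading)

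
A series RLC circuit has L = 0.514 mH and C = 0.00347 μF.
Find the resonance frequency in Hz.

Step 1 — Resonance condition Im(Z)=0 gives ω₀ = 1/√(LC).
Step 2 — ω₀ = 1/√(0.000514·3.47e-09) = 7.488e+05 rad/s.
Step 3 — f₀ = ω₀/(2π) = 1.192e+05 Hz.

f₀ = 1.192e+05 Hz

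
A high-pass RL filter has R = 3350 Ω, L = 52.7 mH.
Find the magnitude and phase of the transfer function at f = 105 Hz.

Step 1 — Angular frequency: ω = 2π·105 = 659.7 rad/s.
Step 2 — Transfer function: H(jω) = jωL/(R + jωL).
Step 3 — Numerator jωL = j·34.77; denominator R + jωL = 3350 + j34.77.
Step 4 — H = 0.0001077 + j0.01038.
Step 5 — Magnitude: |H| = 0.01038 (-39.7 dB); phase: φ = 89.4°.

|H| = 0.01038 (-39.7 dB), φ = 89.4°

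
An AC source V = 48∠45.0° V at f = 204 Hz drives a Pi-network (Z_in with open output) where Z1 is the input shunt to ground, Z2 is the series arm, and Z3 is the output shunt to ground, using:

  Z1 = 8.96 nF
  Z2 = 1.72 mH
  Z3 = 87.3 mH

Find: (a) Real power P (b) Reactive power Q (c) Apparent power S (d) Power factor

Step 1 — Angular frequency: ω = 2π·f = 2π·204 = 1282 rad/s.
Step 2 — Component impedances:
  Z1: Z = 1/(jωC) = -j/(ω·C) = 0 - j8.707e+04 Ω
  Z2: Z = jωL = j·1282·0.00172 = 0 + j2.205 Ω
  Z3: Z = jωL = j·1282·0.0873 = 0 + j111.9 Ω
Step 3 — With open output, the series arm Z2 and the output shunt Z3 appear in series to ground: Z2 + Z3 = 0 + j114.1 Ω.
Step 4 — Parallel with input shunt Z1: Z_in = Z1 || (Z2 + Z3) = 0 + j114.3 Ω = 114.3∠90.0° Ω.
Step 5 — Source phasor: V = 48∠45.0° V = 33.94 + j33.94 V.
Step 6 — Current: I = V / Z = 0.2971 - j0.2971 A = 0.4201∠-45.0° A.
Step 7 — Complex power: S = V·I* = 0 + j20.17 VA.
Step 8 — Real power: P = Re(S) = 0 W.
Step 9 — Reactive power: Q = Im(S) = 20.17 VAR.
Step 10 — Apparent power: |S| = 20.17 VA.
Step 11 — Power factor: PF = P/|S| = 0 (lagging).

(a) P = 0 W  (b) Q = 20.17 VAR  (c) S = 20.17 VA  (d) PF = 0 (lagging)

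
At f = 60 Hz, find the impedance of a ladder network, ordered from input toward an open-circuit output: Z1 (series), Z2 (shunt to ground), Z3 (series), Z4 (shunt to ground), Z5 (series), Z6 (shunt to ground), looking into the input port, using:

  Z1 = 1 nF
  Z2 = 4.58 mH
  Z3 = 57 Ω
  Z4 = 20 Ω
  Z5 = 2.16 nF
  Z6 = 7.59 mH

Step 1 — Angular frequency: ω = 2π·f = 2π·60 = 377 rad/s.
Step 2 — Component impedances:
  Z1: Z = 1/(jωC) = -j/(ω·C) = 0 - j2.653e+06 Ω
  Z2: Z = jωL = j·377·0.00458 = 0 + j1.727 Ω
  Z3: Z = R = 57 Ω
  Z4: Z = R = 20 Ω
  Z5: Z = 1/(jωC) = -j/(ω·C) = 0 - j1.228e+06 Ω
  Z6: Z = jωL = j·377·0.00759 = 0 + j2.861 Ω
Step 3 — Ladder network (open output): work backward from the far end, alternating series and parallel combinations. Z_in = 0.0387 - j2.653e+06 Ω = 2.653e+06∠-90.0° Ω.

Z = 0.0387 - j2.653e+06 Ω = 2.653e+06∠-90.0° Ω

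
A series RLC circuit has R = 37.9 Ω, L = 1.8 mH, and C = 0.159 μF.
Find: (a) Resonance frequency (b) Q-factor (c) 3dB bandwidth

Step 1 — Resonance: ω₀ = 1/√(LC) = 1/√(0.0018·1.59e-07) = 5.911e+04 rad/s.
Step 2 — f₀ = ω₀/(2π) = 9408 Hz.
Step 3 — Series Q: Q = ω₀L/R = 5.911e+04·0.0018/37.9 = 2.807.
Step 4 — Bandwidth: Δω = ω₀/Q = 2.106e+04 rad/s; BW = Δω/(2π) = 3351 Hz.

(a) f₀ = 9408 Hz  (b) Q = 2.807  (c) BW = 3351 Hz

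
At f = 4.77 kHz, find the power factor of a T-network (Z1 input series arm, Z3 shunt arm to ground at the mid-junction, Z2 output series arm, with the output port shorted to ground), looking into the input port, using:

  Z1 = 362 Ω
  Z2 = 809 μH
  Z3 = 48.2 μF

Step 1 — Angular frequency: ω = 2π·f = 2π·4770 = 2.997e+04 rad/s.
Step 2 — Component impedances:
  Z1: Z = R = 362 Ω
  Z2: Z = jωL = j·2.997e+04·0.000809 = 0 + j24.25 Ω
  Z3: Z = 1/(jωC) = -j/(ω·C) = 0 - j0.6922 Ω
Step 3 — With the output port shorted to ground, the output series arm Z2 runs from the junction to ground; the shunt arm Z3 also runs from the junction to ground. They appear in parallel: Z3 || Z2 = 0 - j0.7126 Ω.
Step 4 — Series with input arm Z1: Z_in = Z1 + (Z3 || Z2) = 362 - j0.7126 Ω = 362∠-0.1° Ω.
Step 5 — Power factor: PF = cos(φ) = Re(Z)/|Z| = 362/362 = 1.
Step 6 — Type: Im(Z) = -0.7126 ⇒ leading (phase φ = -0.1°).

PF = 1 (leading, φ = -0.1°)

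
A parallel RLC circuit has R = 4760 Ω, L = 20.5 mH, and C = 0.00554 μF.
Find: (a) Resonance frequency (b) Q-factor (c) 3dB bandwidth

Step 1 — Resonance: ω₀ = 1/√(LC) = 1/√(0.0205·5.54e-09) = 9.384e+04 rad/s.
Step 2 — f₀ = ω₀/(2π) = 1.493e+04 Hz.
Step 3 — Parallel Q: Q = R/(ω₀L) = 4760/(9.384e+04·0.0205) = 2.474.
Step 4 — Bandwidth: Δω = ω₀/Q = 3.792e+04 rad/s; BW = Δω/(2π) = 6035 Hz.

(a) f₀ = 1.493e+04 Hz  (b) Q = 2.474  (c) BW = 6035 Hz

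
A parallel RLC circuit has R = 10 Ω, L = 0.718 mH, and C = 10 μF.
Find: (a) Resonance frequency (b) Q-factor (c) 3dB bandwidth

Step 1 — Resonance: ω₀ = 1/√(LC) = 1/√(0.000718·1e-05) = 1.18e+04 rad/s.
Step 2 — f₀ = ω₀/(2π) = 1878 Hz.
Step 3 — Parallel Q: Q = R/(ω₀L) = 10/(1.18e+04·0.000718) = 1.18.
Step 4 — Bandwidth: Δω = ω₀/Q = 1e+04 rad/s; BW = Δω/(2π) = 1592 Hz.

(a) f₀ = 1878 Hz  (b) Q = 1.18  (c) BW = 1592 Hz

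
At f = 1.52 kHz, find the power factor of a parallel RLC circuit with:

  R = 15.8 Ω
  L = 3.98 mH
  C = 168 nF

Step 1 — Angular frequency: ω = 2π·f = 2π·1520 = 9550 rad/s.
Step 2 — Component impedances:
  R: Z = R = 15.8 Ω
  L: Z = jωL = j·9550·0.00398 = 0 + j38.01 Ω
  C: Z = 1/(jωC) = -j/(ω·C) = 0 - j623.3 Ω
Step 3 — Parallel combination: 1/Z_total = 1/R + 1/L + 1/C; Z_total = 13.71 + j5.352 Ω = 14.72∠21.3° Ω.
Step 4 — Power factor: PF = cos(φ) = Re(Z)/|Z| = 13.7111/14.7185 = 0.9316.
Step 5 — Type: Im(Z) = 5.352 ⇒ lagging (phase φ = 21.3°).

PF = 0.9316 (lagging, φ = 21.3°)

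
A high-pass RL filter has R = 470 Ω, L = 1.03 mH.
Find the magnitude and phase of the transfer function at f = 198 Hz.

Step 1 — Angular frequency: ω = 2π·198 = 1244 rad/s.
Step 2 — Transfer function: H(jω) = jωL/(R + jωL).
Step 3 — Numerator jωL = j·1.281; denominator R + jωL = 470 + j1.281.
Step 4 — H = 7.433e-06 + j0.002726.
Step 5 — Magnitude: |H| = 0.002726 (-51.3 dB); phase: φ = 89.8°.

|H| = 0.002726 (-51.3 dB), φ = 89.8°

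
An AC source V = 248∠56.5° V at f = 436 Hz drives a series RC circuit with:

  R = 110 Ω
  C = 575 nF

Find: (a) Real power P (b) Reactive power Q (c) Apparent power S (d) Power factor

Step 1 — Angular frequency: ω = 2π·f = 2π·436 = 2739 rad/s.
Step 2 — Component impedances:
  R: Z = R = 110 Ω
  C: Z = 1/(jωC) = -j/(ω·C) = 0 - j634.8 Ω
Step 3 — Series combination: Z_total = R + C = 110 - j634.8 Ω = 644.3∠-80.2° Ω.
Step 4 — Source phasor: V = 248∠56.5° V = 136.9 + j206.8 V.
Step 5 — Current: I = V / Z = -0.28 + j0.2641 A = 0.3849∠136.7° A.
Step 6 — Complex power: S = V·I* = 16.3 - j94.06 VA.
Step 7 — Real power: P = Re(S) = 16.3 W.
Step 8 — Reactive power: Q = Im(S) = -94.06 VAR.
Step 9 — Apparent power: |S| = 95.46 VA.
Step 10 — Power factor: PF = P/|S| = 0.1707 (leading).

(a) P = 16.3 W  (b) Q = -94.06 VAR  (c) S = 95.46 VA  (d) PF = 0.1707 (leading)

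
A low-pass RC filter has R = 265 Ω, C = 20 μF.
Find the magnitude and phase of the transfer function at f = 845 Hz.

Step 1 — Angular frequency: ω = 2π·845 = 5309 rad/s.
Step 2 — Transfer function: H(jω) = 1/(1 + jωRC).
Step 3 — Denominator: 1 + jωRC = 1 + j·5309·265·2e-05 = 1 + j28.14.
Step 4 — H = 0.001261 - j0.03549.
Step 5 — Magnitude: |H| = 0.03552 (-29.0 dB); phase: φ = -88.0°.

|H| = 0.03552 (-29.0 dB), φ = -88.0°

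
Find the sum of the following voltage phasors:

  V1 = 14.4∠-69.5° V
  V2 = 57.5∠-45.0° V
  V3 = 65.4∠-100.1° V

Step 1 — Convert each phasor to rectangular form:
  V1 = 14.4·(cos(-69.5°) + j·sin(-69.5°)) = 5.043 - j13.49 V
  V2 = 57.5·(cos(-45.0°) + j·sin(-45.0°)) = 40.66 - j40.66 V
  V3 = 65.4·(cos(-100.1°) + j·sin(-100.1°)) = -11.47 - j64.39 V
Step 2 — Sum components: V_total = 34.23 - j118.5 V.
Step 3 — Convert to polar: |V_total| = 123.4 V, ∠V_total = -73.9°.

V_total = 123.4∠-73.9° V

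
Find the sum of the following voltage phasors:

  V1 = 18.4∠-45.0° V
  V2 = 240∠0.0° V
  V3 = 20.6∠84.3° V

Step 1 — Convert each phasor to rectangular form:
  V1 = 18.4·(cos(-45.0°) + j·sin(-45.0°)) = 13.01 - j13.01 V
  V2 = 240·(cos(0.0°) + j·sin(0.0°)) = 240 V
  V3 = 20.6·(cos(84.3°) + j·sin(84.3°)) = 2.046 + j20.5 V
Step 2 — Sum components: V_total = 255.1 + j7.487 V.
Step 3 — Convert to polar: |V_total| = 255.2 V, ∠V_total = 1.7°.

V_total = 255.2∠1.7° V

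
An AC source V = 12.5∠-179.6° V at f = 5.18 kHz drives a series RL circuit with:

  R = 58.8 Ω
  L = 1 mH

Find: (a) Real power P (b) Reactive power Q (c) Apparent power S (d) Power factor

Step 1 — Angular frequency: ω = 2π·f = 2π·5180 = 3.255e+04 rad/s.
Step 2 — Component impedances:
  R: Z = R = 58.8 Ω
  L: Z = jωL = j·3.255e+04·0.001 = 0 + j32.55 Ω
Step 3 — Series combination: Z_total = R + L = 58.8 + j32.55 Ω = 67.21∠29.0° Ω.
Step 4 — Source phasor: V = 12.5∠-179.6° V = -12.5 - j0.08727 V.
Step 5 — Current: I = V / Z = -0.1634 + j0.08893 A = 0.186∠151.4° A.
Step 6 — Complex power: S = V·I* = 2.034 + j1.126 VA.
Step 7 — Real power: P = Re(S) = 2.034 W.
Step 8 — Reactive power: Q = Im(S) = 1.126 VAR.
Step 9 — Apparent power: |S| = 2.325 VA.
Step 10 — Power factor: PF = P/|S| = 0.8749 (lagging).

(a) P = 2.034 W  (b) Q = 1.126 VAR  (c) S = 2.325 VA  (d) PF = 0.8749 (lagging)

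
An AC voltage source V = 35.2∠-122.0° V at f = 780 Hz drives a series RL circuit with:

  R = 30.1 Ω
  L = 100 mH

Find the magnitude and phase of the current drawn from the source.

Step 1 — Angular frequency: ω = 2π·f = 2π·780 = 4901 rad/s.
Step 2 — Component impedances:
  R: Z = R = 30.1 Ω
  L: Z = jωL = j·4901·0.1 = 0 + j490.1 Ω
Step 3 — Series combination: Z_total = R + L = 30.1 + j490.1 Ω = 491∠86.5° Ω.
Step 4 — Source phasor: V = 35.2∠-122.0° V = -18.65 - j29.85 V.
Step 5 — Ohm's law: I = V / Z_total = (-18.65 - j29.85) / (30.1 + j490.1) = -0.06301 + j0.03419 A.
Step 6 — Convert to polar: |I| = 0.07169 A, ∠I = 151.5°.

I = 0.07169∠151.5° A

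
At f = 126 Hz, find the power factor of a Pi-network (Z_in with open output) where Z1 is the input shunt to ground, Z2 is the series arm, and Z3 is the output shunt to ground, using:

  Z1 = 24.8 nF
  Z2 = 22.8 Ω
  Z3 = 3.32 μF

Step 1 — Angular frequency: ω = 2π·f = 2π·126 = 791.7 rad/s.
Step 2 — Component impedances:
  Z1: Z = 1/(jωC) = -j/(ω·C) = 0 - j5.093e+04 Ω
  Z2: Z = R = 22.8 Ω
  Z3: Z = 1/(jωC) = -j/(ω·C) = 0 - j380.5 Ω
Step 3 — With open output, the series arm Z2 and the output shunt Z3 appear in series to ground: Z2 + Z3 = 22.8 - j380.5 Ω.
Step 4 — Parallel with input shunt Z1: Z_in = Z1 || (Z2 + Z3) = 22.46 - j377.7 Ω = 378.3∠-86.6° Ω.
Step 5 — Power factor: PF = cos(φ) = Re(Z)/|Z| = 22.463/378.32 = 0.05938.
Step 6 — Type: Im(Z) = -377.7 ⇒ leading (phase φ = -86.6°).

PF = 0.05938 (leading, φ = -86.6°)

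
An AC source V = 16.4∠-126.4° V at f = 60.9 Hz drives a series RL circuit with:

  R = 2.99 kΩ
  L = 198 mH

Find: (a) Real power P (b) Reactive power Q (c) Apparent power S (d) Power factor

Step 1 — Angular frequency: ω = 2π·f = 2π·60.9 = 382.6 rad/s.
Step 2 — Component impedances:
  R: Z = R = 2990 Ω
  L: Z = jωL = j·382.6·0.198 = 0 + j75.76 Ω
Step 3 — Series combination: Z_total = R + L = 2990 + j75.76 Ω = 2991∠1.5° Ω.
Step 4 — Source phasor: V = 16.4∠-126.4° V = -9.732 - j13.2 V.
Step 5 — Current: I = V / Z = -0.003365 - j0.00433 A = 0.005483∠-127.9° A.
Step 6 — Complex power: S = V·I* = 0.0899 + j0.002278 VA.
Step 7 — Real power: P = Re(S) = 0.0899 W.
Step 8 — Reactive power: Q = Im(S) = 0.002278 VAR.
Step 9 — Apparent power: |S| = 0.08992 VA.
Step 10 — Power factor: PF = P/|S| = 0.9997 (lagging).

(a) P = 0.0899 W  (b) Q = 0.002278 VAR  (c) S = 0.08992 VA  (d) PF = 0.9997 (lagging)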